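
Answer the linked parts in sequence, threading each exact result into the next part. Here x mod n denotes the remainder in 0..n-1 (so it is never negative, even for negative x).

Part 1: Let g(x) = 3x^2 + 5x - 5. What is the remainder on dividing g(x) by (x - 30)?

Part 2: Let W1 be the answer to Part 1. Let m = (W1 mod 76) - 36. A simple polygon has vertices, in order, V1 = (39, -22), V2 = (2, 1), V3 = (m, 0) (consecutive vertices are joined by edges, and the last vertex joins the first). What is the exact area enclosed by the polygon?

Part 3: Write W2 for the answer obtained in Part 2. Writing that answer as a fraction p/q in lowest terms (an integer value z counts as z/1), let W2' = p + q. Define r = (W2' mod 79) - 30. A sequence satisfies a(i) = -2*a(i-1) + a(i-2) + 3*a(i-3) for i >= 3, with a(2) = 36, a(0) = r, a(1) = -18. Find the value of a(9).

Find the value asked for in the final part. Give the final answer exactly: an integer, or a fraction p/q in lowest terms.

Part 1: remainder = value at the root: 3*(30)^2 + 5*(30)^1 - 5 = (2700) + (150) + (-5) = 2845; answer 2845
Part 2: W1 = 2845; m = -3; cross terms: (39*1 - 2*-22)=83, (2*0 - -3*1)=3, (-3*-22 - 39*0)=66; twice the area = |152| = 152; area = 76; answer 76
Part 3: W2 = 76; threaded value p + q = 77; r = 47; a(3) = -2*(36) + 1*(-18) + 3*(47) = 51; iterating: a(3)=51, a(4)=-120, a(5)=399, a(6)=-765, a(7)=1569, a(8)=-2706, a(9)=4686; answer 4686

4686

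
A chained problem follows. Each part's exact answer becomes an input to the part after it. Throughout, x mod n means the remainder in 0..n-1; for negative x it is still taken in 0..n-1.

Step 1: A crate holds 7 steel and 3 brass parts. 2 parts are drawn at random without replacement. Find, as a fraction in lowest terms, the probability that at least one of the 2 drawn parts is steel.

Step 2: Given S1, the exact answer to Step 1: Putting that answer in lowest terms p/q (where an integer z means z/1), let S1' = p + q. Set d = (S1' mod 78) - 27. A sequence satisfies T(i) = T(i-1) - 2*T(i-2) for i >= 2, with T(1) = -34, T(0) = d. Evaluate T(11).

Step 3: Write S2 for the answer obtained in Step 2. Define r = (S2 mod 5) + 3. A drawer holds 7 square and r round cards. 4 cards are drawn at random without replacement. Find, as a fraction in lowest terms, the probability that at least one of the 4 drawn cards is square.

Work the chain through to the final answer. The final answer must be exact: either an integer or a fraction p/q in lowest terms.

Step 1: total draws C(10,2) = 45; complement C(3,2) = 3; favorable 45 - 3 = 42; P = 14/15; answer 14/15
Step 2: S1 = 14/15; threaded value p + q = 29; d = 2; T(2) = 1*(-34) - 2*(2) = -38; iterating: T(2)=-38, T(3)=30, T(4)=106, T(5)=46, T(6)=-166, T(7)=-258, T(8)=74, T(9)=590, T(10)=442, T(11)=-738; answer -738
Step 3: S2 = -738; r = 5; total draws C(12,4) = 495; complement C(5,4) = 5; favorable 495 - 5 = 490; P = 98/99; answer 98/99

98/99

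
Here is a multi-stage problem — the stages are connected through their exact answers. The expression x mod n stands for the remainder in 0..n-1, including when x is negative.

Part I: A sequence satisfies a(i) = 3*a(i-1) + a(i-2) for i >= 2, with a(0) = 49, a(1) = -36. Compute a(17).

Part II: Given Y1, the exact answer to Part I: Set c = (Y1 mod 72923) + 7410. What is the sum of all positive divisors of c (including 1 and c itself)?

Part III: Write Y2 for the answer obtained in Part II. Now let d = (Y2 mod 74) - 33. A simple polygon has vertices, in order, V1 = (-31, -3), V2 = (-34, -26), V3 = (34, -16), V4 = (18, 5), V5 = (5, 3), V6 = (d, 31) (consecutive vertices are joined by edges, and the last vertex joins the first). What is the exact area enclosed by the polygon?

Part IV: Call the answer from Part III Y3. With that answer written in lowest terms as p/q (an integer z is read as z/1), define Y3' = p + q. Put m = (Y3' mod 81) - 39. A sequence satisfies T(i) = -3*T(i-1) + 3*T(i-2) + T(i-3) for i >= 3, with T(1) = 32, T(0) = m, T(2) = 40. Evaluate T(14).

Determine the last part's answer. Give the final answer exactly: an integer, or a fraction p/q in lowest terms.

84532540

Part I: a(2) = 3*(-36) + 1*(49) = -59; iterating: a(2)=-59, a(3)=-213, a(4)=-698, a(5)=-2307, a(6)=-7619, a(7)=-25164, a(8)=-83111, a(9)=-274497, a(10)=-906602, a(11)=-2994303, a(12)=-9889511, a(13)=-32662836, a(14)=-107878019, a(15)=-356296893, a(16)=-1176768698, a(17)=-3886602987; answer -3886602987
Part II: Y1 = -3886602987; c = 54477; 54477 = 3^2 * 6053; sigma = (1 + 3 + 9) * (1 + 6053) = 13 * 6054 = 78702; answer 78702
Part III: Y2 = 78702; d = 7; cross terms: (-31*-26 - -34*-3)=704, (-34*-16 - 34*-26)=1428, (34*5 - 18*-16)=458, (18*3 - 5*5)=29, (5*31 - 7*3)=134, (7*-3 - -31*31)=940; twice the area = |3693| = 3693; area = 3693/2; answer 3693/2
Part IV: Y3 = 3693/2; threaded value p + q = 3695; m = 11; T(3) = -3*(40) + 3*(32) + 1*(11) = -13; iterating: T(3)=-13, T(4)=191, T(5)=-572, T(6)=2276, T(7)=-8353, T(8)=31315, T(9)=-116728, T(10)=435776, T(11)=-1626197, T(12)=6069191, T(13)=-22650388, T(14)=84532540; answer 84532540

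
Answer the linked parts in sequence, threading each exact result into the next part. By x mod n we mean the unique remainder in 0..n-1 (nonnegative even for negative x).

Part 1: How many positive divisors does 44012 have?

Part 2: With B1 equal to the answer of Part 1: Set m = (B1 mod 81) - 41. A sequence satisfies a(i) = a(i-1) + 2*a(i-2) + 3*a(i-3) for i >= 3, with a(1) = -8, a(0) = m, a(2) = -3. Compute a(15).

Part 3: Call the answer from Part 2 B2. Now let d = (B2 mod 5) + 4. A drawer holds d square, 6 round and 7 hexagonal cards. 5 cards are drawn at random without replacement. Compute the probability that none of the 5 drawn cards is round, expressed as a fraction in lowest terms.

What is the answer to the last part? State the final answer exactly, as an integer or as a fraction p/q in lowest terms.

Part 1: 44012 = 2^2 * 11003; number of divisors = (2+1) * (1+1) = 6; answer 6
Part 2: B1 = 6; m = -35; a(3) = 1*(-3) + 2*(-8) + 3*(-35) = -124; iterating: a(3)=-124, a(4)=-154, a(5)=-411, a(6)=-1091, a(7)=-2375, a(8)=-5790, a(9)=-13813, a(10)=-32518, a(11)=-77514, a(12)=-183989, a(13)=-436571, a(14)=-1037091, a(15)=-2462200; answer -2462200
Part 3: B2 = -2462200; d = 4; total draws C(17,5) = 6188; favorable C(11,5) = 462; P = 33/442; answer 33/442

33/442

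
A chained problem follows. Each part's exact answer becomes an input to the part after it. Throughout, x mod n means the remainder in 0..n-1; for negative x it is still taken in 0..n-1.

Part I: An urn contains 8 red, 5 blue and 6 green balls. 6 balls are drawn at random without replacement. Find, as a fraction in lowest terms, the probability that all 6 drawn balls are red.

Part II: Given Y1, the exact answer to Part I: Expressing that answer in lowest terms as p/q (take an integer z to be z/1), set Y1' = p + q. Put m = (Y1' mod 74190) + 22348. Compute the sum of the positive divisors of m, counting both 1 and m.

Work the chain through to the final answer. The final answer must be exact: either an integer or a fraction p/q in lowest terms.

Part I: total draws C(19,6) = 27132; favorable C(8,6) = 28; P = 1/969; answer 1/969
Part II: Y1 = 1/969; threaded value p + q = 970; m = 23318; 23318 = 2 * 89 * 131; sigma = (1 + 2) * (1 + 89) * (1 + 131) = 3 * 90 * 132 = 35640; answer 35640

35640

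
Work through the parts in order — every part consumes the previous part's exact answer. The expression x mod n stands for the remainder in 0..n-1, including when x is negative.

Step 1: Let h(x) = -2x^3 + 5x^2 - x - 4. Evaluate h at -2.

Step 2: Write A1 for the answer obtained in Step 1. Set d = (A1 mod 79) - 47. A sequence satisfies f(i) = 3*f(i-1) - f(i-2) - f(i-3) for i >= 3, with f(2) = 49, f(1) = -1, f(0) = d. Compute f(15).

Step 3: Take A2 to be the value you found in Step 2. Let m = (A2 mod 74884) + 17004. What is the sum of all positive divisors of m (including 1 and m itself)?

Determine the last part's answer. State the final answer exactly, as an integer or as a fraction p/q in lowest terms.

Step 1: -2*(-2)^3 + 5*(-2)^2 - 1*(-2)^1 - 4 = (16) + (20) + (2) + (-4) = 34; answer 34
Step 2: A1 = 34; d = -13; f(3) = 3*(49) - 1*(-1) - 1*(-13) = 161; iterating: f(3)=161, f(4)=435, f(5)=1095, f(6)=2689, f(7)=6537, f(8)=15827, f(9)=38255, f(10)=92401, f(11)=223121, f(12)=538707, f(13)=1300599, f(14)=3139969, f(15)=7580601; answer 7580601
Step 3: A2 = 7580601; m = 34321; 34321 = 7 * 4903; sigma = (1 + 7) * (1 + 4903) = 8 * 4904 = 39232; answer 39232

39232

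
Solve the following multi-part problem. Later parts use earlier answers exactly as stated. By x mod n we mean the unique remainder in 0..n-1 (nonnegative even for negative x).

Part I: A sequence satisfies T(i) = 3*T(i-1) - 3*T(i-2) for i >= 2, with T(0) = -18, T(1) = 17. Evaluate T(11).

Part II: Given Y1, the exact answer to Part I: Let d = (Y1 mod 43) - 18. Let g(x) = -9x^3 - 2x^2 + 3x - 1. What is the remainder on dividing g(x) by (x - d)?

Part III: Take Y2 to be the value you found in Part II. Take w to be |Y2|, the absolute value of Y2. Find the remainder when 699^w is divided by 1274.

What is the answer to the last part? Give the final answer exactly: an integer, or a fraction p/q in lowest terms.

517

Part I: T(2) = 3*(17) - 3*(-18) = 105; iterating: T(2)=105, T(3)=264, T(4)=477, T(5)=639, T(6)=486, T(7)=-459, T(8)=-2835, T(9)=-7128, T(10)=-12879, T(11)=-17253; answer -17253
Part II: Y1 = -17253; d = 15; remainder = value at the root: -9*(15)^3 - 2*(15)^2 + 3*(15)^1 - 1 = (-30375) + (-450) + (45) + (-1) = -30781; answer -30781
Part III: Y2 = -30781; w = 30781; squarings mod 1274: 699^1=699, 699^2=659, 699^4=1121, 699^8=477, 699^16=757, 699^32=1023, 699^64=575, 699^128=659, 699^256=1121, 699^512=477, 699^1024=757, 699^2048=1023, 699^4096=575, 699^8192=659, 699^16384=1121; 699^30781 = 699^1 * 699^4 * 699^8 * 699^16 * 699^32 * 699^2048 * 699^4096 * 699^8192 * 699^16384 = 517 (mod 1274); answer 517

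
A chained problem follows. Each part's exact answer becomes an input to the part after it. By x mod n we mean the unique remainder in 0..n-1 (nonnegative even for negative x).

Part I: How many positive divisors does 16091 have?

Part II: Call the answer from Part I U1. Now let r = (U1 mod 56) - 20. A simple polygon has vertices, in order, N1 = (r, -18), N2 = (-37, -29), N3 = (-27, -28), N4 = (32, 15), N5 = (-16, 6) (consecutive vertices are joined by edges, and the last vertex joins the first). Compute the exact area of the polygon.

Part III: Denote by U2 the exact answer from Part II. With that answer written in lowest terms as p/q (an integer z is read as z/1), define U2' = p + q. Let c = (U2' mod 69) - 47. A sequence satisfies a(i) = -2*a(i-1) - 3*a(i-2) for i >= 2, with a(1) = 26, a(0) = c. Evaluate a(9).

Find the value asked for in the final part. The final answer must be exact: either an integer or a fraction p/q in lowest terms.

-1798

Part I: 16091 is prime, so its only divisors are 1 and 16091; count = 2; answer 2
Part II: U1 = 2; r = -18; cross terms: (-18*-29 - -37*-18)=-144, (-37*-28 - -27*-29)=253, (-27*15 - 32*-28)=491, (32*6 - -16*15)=432, (-16*-18 - -18*6)=396; twice the area = |1428| = 1428; area = 714; answer 714
Part III: U2 = 714; threaded value p + q = 715; c = -22; a(2) = -2*(26) - 3*(-22) = 14; iterating: a(2)=14, a(3)=-106, a(4)=170, a(5)=-22, a(6)=-466, a(7)=998, a(8)=-598, a(9)=-1798; answer -1798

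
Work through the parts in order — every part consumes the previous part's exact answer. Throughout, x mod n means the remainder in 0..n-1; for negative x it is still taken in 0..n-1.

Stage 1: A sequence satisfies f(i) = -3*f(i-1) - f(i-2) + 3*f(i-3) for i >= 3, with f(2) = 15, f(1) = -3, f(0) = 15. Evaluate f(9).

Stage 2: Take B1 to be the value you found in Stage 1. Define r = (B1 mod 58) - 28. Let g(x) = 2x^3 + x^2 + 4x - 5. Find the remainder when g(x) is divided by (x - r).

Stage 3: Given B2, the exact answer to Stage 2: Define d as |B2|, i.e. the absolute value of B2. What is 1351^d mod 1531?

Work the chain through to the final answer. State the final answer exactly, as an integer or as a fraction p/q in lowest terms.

830

Stage 1: f(3) = -3*(15) - 1*(-3) + 3*(15) = 3; iterating: f(3)=3, f(4)=-33, f(5)=141, f(6)=-381, f(7)=903, f(8)=-1905, f(9)=3669; answer 3669
Stage 2: B1 = 3669; r = -13; remainder = value at the root: 2*(-13)^3 + 1*(-13)^2 + 4*(-13)^1 - 5 = (-4394) + (169) + (-52) + (-5) = -4282; answer -4282
Stage 3: B2 = -4282; d = 4282; squarings mod 1531: 1351^1=1351, 1351^2=249, 1351^4=761, 1351^8=403, 1351^16=123, 1351^32=1350, 1351^64=610, 1351^128=67, 1351^256=1427, 1351^512=99, 1351^1024=615, 1351^2048=68, 1351^4096=31; 1351^4282 = 1351^2 * 1351^8 * 1351^16 * 1351^32 * 1351^128 * 1351^4096 = 830 (mod 1531); answer 830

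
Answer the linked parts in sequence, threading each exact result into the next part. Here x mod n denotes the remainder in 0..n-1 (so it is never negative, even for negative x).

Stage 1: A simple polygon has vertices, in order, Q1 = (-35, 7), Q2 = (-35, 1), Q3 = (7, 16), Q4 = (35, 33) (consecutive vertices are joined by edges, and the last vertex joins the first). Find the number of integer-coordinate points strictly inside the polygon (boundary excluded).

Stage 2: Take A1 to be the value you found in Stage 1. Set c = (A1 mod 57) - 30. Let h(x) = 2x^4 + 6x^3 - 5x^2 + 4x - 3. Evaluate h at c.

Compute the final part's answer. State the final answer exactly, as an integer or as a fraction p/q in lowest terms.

Stage 1: cross terms: (-35*1 - -35*7)=210, (-35*16 - 7*1)=-567, (7*33 - 35*16)=-329, (35*7 - -35*33)=1400; twice the area = |714| = 714; area = 357; boundary points = 6 + 3 + 1 + 2 = 12; strictly interior points = area - boundary/2 + 1 = 352; answer 352
Stage 2: A1 = 352; c = -20; 2*(-20)^4 + 6*(-20)^3 - 5*(-20)^2 + 4*(-20)^1 - 3 = (320000) + (-48000) + (-2000) + (-80) + (-3) = 269917; answer 269917

269917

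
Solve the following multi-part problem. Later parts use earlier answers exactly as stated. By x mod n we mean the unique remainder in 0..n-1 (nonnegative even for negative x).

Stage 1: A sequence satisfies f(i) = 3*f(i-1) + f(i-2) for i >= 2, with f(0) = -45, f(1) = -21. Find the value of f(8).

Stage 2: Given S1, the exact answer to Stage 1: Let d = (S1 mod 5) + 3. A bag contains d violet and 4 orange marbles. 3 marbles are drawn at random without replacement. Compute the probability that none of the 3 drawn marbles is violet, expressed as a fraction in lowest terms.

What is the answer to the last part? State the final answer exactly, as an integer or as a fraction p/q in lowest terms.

1/30

Stage 1: f(2) = 3*(-21) + 1*(-45) = -108; iterating: f(2)=-108, f(3)=-345, f(4)=-1143, f(5)=-3774, f(6)=-12465, f(7)=-41169, f(8)=-135972; answer -135972
Stage 2: S1 = -135972; d = 6; total draws C(10,3) = 120; favorable C(4,3) = 4; P = 1/30; answer 1/30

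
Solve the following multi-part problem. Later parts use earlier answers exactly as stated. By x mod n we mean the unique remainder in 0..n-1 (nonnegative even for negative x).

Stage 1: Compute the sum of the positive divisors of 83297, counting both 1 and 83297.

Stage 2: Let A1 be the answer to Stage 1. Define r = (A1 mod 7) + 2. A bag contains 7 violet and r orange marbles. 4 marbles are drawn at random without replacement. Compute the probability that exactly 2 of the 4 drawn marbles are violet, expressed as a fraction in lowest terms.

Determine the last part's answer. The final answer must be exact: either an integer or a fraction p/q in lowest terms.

Stage 1: 83297 = 31 * 2687; sigma = (1 + 31) * (1 + 2687) = 32 * 2688 = 86016; answer 86016
Stage 2: A1 = 86016; r = 2; total draws C(9,4) = 126; favorable C(7,2)*C(2,2) = 21; P = 1/6; answer 1/6

1/6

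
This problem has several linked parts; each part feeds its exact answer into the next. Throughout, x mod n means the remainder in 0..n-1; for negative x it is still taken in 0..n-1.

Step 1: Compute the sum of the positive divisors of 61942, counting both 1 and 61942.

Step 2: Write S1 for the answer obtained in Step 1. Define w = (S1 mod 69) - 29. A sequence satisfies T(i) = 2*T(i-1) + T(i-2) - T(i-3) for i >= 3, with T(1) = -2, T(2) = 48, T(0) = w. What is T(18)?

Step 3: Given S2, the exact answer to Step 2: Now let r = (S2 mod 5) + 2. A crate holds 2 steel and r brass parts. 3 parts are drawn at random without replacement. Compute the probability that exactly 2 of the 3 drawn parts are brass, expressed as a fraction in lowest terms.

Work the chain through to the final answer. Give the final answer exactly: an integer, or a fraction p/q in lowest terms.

Step 1: 61942 = 2 * 30971; sigma = (1 + 2) * (1 + 30971) = 3 * 30972 = 92916; answer 92916
Step 2: S1 = 92916; w = 13; T(3) = 2*(48) + 1*(-2) - 1*(13) = 81; iterating: T(3)=81, T(4)=212, T(5)=457, T(6)=1045, T(7)=2335, T(8)=5258, T(9)=11806, T(10)=26535, T(11)=59618, T(12)=133965, T(13)=301013, T(14)=676373, T(15)=1519794, T(16)=3414948, T(17)=7673317, T(18)=17241788; answer 17241788
Step 3: S2 = 17241788; r = 5; total draws C(7,3) = 35; favorable C(5,2)*C(2,1) = 20; P = 4/7; answer 4/7

4/7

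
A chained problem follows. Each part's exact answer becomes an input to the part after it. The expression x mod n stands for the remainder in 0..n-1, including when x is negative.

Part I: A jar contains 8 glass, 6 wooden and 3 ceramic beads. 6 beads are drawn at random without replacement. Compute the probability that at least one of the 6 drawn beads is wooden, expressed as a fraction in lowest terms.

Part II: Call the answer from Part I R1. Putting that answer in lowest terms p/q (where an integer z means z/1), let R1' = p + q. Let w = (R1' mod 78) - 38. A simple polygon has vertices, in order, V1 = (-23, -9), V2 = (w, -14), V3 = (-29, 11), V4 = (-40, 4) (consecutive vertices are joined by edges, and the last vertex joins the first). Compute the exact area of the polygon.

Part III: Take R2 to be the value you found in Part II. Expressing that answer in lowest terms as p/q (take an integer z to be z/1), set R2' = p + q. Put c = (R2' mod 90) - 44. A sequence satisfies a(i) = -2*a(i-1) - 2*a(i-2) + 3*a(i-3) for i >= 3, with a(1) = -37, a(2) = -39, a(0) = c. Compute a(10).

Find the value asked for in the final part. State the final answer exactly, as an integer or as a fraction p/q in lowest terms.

Part I: total draws C(17,6) = 12376; complement C(11,6) = 462; favorable 12376 - 462 = 11914; P = 851/884; answer 851/884
Part II: R1 = 851/884; threaded value p + q = 1735; w = -19; cross terms: (-23*-14 - -19*-9)=151, (-19*11 - -29*-14)=-615, (-29*4 - -40*11)=324, (-40*-9 - -23*4)=452; twice the area = |312| = 312; area = 156; answer 156
Part III: R2 = 156; threaded value p + q = 157; c = 23; a(3) = -2*(-39) - 2*(-37) + 3*(23) = 221; iterating: a(3)=221, a(4)=-475, a(5)=391, a(6)=831, a(7)=-3869, a(8)=7249, a(9)=-4267, a(10)=-17571; answer -17571

-17571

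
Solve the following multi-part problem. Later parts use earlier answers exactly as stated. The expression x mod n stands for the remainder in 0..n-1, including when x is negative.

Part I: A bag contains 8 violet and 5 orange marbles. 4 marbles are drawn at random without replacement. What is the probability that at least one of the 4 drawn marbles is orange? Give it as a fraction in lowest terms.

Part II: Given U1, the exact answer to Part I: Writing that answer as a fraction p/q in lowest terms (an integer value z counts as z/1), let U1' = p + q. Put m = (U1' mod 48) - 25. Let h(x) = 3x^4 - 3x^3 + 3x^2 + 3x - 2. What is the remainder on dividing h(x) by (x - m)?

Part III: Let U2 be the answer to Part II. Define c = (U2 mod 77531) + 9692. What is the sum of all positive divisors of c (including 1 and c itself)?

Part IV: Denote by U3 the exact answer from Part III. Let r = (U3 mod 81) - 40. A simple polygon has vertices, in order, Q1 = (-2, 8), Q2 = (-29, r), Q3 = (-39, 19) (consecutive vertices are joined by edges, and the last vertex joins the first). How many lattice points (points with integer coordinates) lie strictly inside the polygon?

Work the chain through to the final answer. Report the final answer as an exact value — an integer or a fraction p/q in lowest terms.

Part I: total draws C(13,4) = 715; complement C(8,4) = 70; favorable 715 - 70 = 645; P = 129/143; answer 129/143
Part II: U1 = 129/143; threaded value p + q = 272; m = 7; remainder = value at the root: 3*(7)^4 - 3*(7)^3 + 3*(7)^2 + 3*(7)^1 - 2 = (7203) + (-1029) + (147) + (21) + (-2) = 6340; answer 6340
Part III: U2 = 6340; c = 16032; 16032 = 2^5 * 3 * 167; sigma = (1 + 2 + 4 + 8 + 16 + 32) * (1 + 3) * (1 + 167) = 63 * 4 * 168 = 42336; answer 42336
Part IV: U3 = 42336; r = 14; cross terms: (-2*14 - -29*8)=204, (-29*19 - -39*14)=-5, (-39*8 - -2*19)=-274; twice the area = |-75| = 75; area = 75/2; boundary points = 3 + 5 + 1 = 9; strictly interior points = area - boundary/2 + 1 = 34; answer 34

34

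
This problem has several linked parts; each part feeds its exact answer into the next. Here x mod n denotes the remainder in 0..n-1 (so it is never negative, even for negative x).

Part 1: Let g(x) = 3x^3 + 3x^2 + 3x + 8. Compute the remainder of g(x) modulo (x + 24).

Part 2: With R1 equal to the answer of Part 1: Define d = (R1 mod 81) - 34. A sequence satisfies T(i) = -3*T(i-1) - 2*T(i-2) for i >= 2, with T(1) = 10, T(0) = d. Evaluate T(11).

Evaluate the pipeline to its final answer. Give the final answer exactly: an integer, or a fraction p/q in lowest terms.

Part 1: remainder = value at the root: 3*(-24)^3 + 3*(-24)^2 + 3*(-24)^1 + 8 = (-41472) + (1728) + (-72) + (8) = -39808; answer -39808
Part 2: R1 = -39808; d = 10; T(2) = -3*(10) - 2*(10) = -50; iterating: T(2)=-50, T(3)=130, T(4)=-290, T(5)=610, T(6)=-1250, T(7)=2530, T(8)=-5090, T(9)=10210, T(10)=-20450, T(11)=40930; answer 40930

40930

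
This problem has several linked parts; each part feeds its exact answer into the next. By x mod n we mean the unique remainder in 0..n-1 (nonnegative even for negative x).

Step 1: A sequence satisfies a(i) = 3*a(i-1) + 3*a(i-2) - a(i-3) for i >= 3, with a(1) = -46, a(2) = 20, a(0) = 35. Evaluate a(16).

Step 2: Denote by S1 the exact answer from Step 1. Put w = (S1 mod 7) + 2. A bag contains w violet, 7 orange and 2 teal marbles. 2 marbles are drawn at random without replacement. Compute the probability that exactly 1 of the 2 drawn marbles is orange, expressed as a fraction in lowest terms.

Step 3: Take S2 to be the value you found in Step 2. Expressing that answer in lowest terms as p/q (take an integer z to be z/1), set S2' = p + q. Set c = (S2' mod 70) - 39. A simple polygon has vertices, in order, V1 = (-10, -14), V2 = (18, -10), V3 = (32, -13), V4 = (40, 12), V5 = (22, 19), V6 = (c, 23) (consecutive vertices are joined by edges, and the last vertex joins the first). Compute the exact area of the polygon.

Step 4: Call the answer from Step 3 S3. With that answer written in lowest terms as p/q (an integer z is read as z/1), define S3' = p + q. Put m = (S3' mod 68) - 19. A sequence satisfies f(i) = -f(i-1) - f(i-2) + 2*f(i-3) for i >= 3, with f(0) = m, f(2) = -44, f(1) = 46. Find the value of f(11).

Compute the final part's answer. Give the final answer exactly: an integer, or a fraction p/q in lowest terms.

-3744

Step 1: a(3) = 3*(20) + 3*(-46) - 1*(35) = -113; iterating: a(3)=-113, a(4)=-233, a(5)=-1058, a(6)=-3760, a(7)=-14221, a(8)=-52885, a(9)=-197558, a(10)=-737108, a(11)=-2751113, a(12)=-10267105, a(13)=-38317546, a(14)=-143002840, a(15)=-533694053, a(16)=-1991773133; answer -1991773133
Step 2: S1 = -1991773133; w = 2; total draws C(11,2) = 55; favorable C(7,1)*C(4,1) = 28; P = 28/55; answer 28/55
Step 3: S2 = 28/55; threaded value p + q = 83; c = -26; cross terms: (-10*-10 - 18*-14)=352, (18*-13 - 32*-10)=86, (32*12 - 40*-13)=904, (40*19 - 22*12)=496, (22*23 - -26*19)=1000, (-26*-14 - -10*23)=594; twice the area = |3432| = 3432; area = 1716; answer 1716
Step 4: S3 = 1716; threaded value p + q = 1717; m = -2; f(3) = -1*(-44) - 1*(46) + 2*(-2) = -6; iterating: f(3)=-6, f(4)=142, f(5)=-224, f(6)=70, f(7)=438, f(8)=-956, f(9)=658, f(10)=1174, f(11)=-3744; answer -3744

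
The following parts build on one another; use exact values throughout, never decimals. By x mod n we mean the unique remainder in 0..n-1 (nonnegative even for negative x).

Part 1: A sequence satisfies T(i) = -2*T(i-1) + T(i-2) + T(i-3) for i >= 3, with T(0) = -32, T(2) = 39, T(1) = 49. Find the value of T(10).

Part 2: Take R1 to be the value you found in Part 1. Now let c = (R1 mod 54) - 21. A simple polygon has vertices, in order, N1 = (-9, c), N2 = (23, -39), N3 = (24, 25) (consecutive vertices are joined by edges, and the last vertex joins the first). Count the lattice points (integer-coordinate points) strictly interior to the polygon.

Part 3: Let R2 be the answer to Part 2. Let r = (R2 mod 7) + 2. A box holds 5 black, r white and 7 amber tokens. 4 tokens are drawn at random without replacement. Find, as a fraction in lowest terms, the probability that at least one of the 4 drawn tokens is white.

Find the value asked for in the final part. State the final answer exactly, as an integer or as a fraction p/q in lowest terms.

57/68

Part 1: T(3) = -2*(39) + 1*(49) + 1*(-32) = -61; iterating: T(3)=-61, T(4)=210, T(5)=-442, T(6)=1033, T(7)=-2298, T(8)=5187, T(9)=-11639, T(10)=26167; answer 26167
Part 2: R1 = 26167; c = 10; cross terms: (-9*-39 - 23*10)=121, (23*25 - 24*-39)=1511, (24*10 - -9*25)=465; twice the area = |2097| = 2097; area = 2097/2; boundary points = 1 + 1 + 3 = 5; strictly interior points = area - boundary/2 + 1 = 1047; answer 1047
Part 3: R2 = 1047; r = 6; total draws C(18,4) = 3060; complement C(12,4) = 495; favorable 3060 - 495 = 2565; P = 57/68; answer 57/68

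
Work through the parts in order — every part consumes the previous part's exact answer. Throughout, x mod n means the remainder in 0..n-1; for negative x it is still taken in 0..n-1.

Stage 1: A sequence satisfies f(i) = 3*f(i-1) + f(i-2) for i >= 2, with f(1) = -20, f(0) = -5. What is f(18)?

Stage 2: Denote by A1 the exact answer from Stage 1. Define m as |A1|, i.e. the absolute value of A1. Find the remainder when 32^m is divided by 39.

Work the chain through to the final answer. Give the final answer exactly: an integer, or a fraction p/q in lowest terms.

Stage 1: f(2) = 3*(-20) + 1*(-5) = -65; iterating: f(2)=-65, f(3)=-215, f(4)=-710, f(5)=-2345, f(6)=-7745, f(7)=-25580, f(8)=-84485, f(9)=-279035, f(10)=-921590, f(11)=-3043805, f(12)=-10053005, f(13)=-33202820, f(14)=-109661465, f(15)=-362187215, f(16)=-1196223110, f(17)=-3950856545, f(18)=-13048792745; answer -13048792745
Stage 2: A1 = -13048792745; m = 13048792745; squarings mod 39: 32^1=32, 32^2=10, 32^4=22, 32^8=16, 32^16=22, 32^32=16, 32^64=22, 32^128=16, 32^256=22, 32^512=16, 32^1024=22, 32^2048=16, 32^4096=22, 32^8192=16, 32^16384=22, 32^32768=16, 32^65536=22, 32^131072=16, 32^262144=22, 32^524288=16, 32^1048576=22, 32^2097152=16, 32^4194304=22, 32^8388608=16, 32^16777216=22, 32^33554432=16, 32^67108864=22, 32^134217728=16, 32^268435456=22, 32^536870912=16, 32^1073741824=22, 32^2147483648=16, 32^4294967296=22, 32^8589934592=16; 32^13048792745 = 32^1 * 32^8 * 32^32 * 32^128 * 32^512 * 32^1024 * 32^16384 * 32^32768 * 32^262144 * 32^4194304 * 32^8388608 * 32^16777216 * 32^134217728 * 32^4294967296 * 32^8589934592 = 2 (mod 39); answer 2

2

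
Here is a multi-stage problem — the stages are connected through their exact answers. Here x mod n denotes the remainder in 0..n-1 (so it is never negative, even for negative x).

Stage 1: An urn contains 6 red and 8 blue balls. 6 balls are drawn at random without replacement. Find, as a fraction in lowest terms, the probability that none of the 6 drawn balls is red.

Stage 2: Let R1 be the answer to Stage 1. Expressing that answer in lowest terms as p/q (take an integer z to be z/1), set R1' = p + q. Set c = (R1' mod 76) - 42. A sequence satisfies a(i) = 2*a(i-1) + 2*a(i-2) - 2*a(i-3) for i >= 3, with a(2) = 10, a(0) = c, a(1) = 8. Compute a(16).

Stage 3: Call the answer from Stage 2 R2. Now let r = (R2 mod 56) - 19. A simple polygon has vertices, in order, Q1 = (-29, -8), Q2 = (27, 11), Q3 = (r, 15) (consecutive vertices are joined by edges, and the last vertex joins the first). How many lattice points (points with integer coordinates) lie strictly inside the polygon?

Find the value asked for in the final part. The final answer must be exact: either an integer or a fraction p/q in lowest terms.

Stage 1: total draws C(14,6) = 3003; favorable C(8,6) = 28; P = 4/429; answer 4/429
Stage 2: R1 = 4/429; threaded value p + q = 433; c = 11; a(3) = 2*(10) + 2*(8) - 2*(11) = 14; iterating: a(3)=14, a(4)=32, a(5)=72, a(6)=180, a(7)=440, a(8)=1096, a(9)=2712, a(10)=6736, a(11)=16704, a(12)=41456, a(13)=102848, a(14)=255200, a(15)=633184, a(16)=1571072; answer 1571072
Stage 3: R2 = 1571072; r = 29; cross terms: (-29*11 - 27*-8)=-103, (27*15 - 29*11)=86, (29*-8 - -29*15)=203; twice the area = |186| = 186; area = 93; boundary points = 1 + 2 + 1 = 4; strictly interior points = area - boundary/2 + 1 = 92; answer 92

92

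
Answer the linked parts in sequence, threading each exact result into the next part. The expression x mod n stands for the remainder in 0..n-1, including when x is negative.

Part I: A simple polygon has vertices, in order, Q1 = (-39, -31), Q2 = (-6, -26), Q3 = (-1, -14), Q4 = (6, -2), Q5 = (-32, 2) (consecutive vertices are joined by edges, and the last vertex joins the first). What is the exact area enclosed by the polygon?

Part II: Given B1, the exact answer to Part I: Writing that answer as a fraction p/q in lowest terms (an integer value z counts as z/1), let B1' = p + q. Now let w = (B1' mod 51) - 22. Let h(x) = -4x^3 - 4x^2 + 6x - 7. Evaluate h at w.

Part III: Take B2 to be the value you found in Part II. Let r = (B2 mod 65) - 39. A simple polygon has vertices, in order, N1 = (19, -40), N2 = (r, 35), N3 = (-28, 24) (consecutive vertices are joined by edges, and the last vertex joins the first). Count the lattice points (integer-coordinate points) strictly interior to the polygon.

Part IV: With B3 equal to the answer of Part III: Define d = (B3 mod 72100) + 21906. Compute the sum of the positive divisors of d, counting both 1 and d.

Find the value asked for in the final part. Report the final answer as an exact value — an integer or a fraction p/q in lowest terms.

55200

Part I: cross terms: (-39*-26 - -6*-31)=828, (-6*-14 - -1*-26)=58, (-1*-2 - 6*-14)=86, (6*2 - -32*-2)=-52, (-32*-31 - -39*2)=1070; twice the area = |1990| = 1990; area = 995; answer 995
Part II: B1 = 995; threaded value p + q = 996; w = 5; -4*(5)^3 - 4*(5)^2 + 6*(5)^1 - 7 = (-500) + (-100) + (30) + (-7) = -577; answer -577
Part III: B2 = -577; r = -31; cross terms: (19*35 - -31*-40)=-575, (-31*24 - -28*35)=236, (-28*-40 - 19*24)=664; twice the area = |325| = 325; area = 325/2; boundary points = 25 + 1 + 1 = 27; strictly interior points = area - boundary/2 + 1 = 150; answer 150
Part IV: B3 = 150; d = 22056; 22056 = 2^3 * 3 * 919; sigma = (1 + 2 + 4 + 8) * (1 + 3) * (1 + 919) = 15 * 4 * 920 = 55200; answer 55200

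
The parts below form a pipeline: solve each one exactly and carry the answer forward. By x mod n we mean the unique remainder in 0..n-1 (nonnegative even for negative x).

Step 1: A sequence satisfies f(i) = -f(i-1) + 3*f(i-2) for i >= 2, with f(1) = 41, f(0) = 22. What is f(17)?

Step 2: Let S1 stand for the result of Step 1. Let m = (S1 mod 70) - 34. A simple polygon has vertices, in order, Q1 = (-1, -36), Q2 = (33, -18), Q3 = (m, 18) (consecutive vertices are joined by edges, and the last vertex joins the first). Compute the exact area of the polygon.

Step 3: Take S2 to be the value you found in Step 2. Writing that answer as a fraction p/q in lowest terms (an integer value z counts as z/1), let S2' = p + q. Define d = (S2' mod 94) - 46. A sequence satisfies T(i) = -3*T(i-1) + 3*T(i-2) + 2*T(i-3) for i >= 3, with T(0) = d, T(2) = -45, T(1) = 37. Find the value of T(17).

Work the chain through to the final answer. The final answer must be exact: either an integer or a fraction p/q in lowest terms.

Step 1: f(2) = -1*(41) + 3*(22) = 25; iterating: f(2)=25, f(3)=98, f(4)=-23, f(5)=317, f(6)=-386, f(7)=1337, f(8)=-2495, f(9)=6506, f(10)=-13991, f(11)=33509, f(12)=-75482, f(13)=176009, f(14)=-402455, f(15)=930482, f(16)=-2137847, f(17)=4929293; answer 4929293
Step 2: S1 = 4929293; m = -1; cross terms: (-1*-18 - 33*-36)=1206, (33*18 - -1*-18)=576, (-1*-36 - -1*18)=54; twice the area = |1836| = 1836; area = 918; answer 918
Step 3: S2 = 918; threaded value p + q = 919; d = 27; T(3) = -3*(-45) + 3*(37) + 2*(27) = 300; iterating: T(3)=300, T(4)=-961, T(5)=3693, T(6)=-13362, T(7)=49243, T(8)=-180429, T(9)=662292, T(10)=-2429677, T(11)=8915049, T(12)=-32709594, T(13)=120014575, T(14)=-440342409, T(15)=1615651764, T(16)=-5927953369, T(17)=21750130581; answer 21750130581

21750130581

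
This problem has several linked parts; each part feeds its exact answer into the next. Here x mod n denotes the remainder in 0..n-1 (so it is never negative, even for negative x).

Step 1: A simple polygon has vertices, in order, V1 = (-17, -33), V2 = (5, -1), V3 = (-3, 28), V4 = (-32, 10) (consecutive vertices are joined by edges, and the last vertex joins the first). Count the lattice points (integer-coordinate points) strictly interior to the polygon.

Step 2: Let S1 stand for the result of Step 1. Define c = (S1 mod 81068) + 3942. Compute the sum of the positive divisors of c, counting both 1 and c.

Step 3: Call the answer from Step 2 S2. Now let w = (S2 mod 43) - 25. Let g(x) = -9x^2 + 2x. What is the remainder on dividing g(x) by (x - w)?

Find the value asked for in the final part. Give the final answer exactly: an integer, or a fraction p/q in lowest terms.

-40

Step 1: cross terms: (-17*-1 - 5*-33)=182, (5*28 - -3*-1)=137, (-3*10 - -32*28)=866, (-32*-33 - -17*10)=1226; twice the area = |2411| = 2411; area = 2411/2; boundary points = 2 + 1 + 1 + 1 = 5; strictly interior points = area - boundary/2 + 1 = 1204; answer 1204
Step 2: S1 = 1204; c = 5146; 5146 = 2 * 31 * 83; sigma = (1 + 2) * (1 + 31) * (1 + 83) = 3 * 32 * 84 = 8064; answer 8064
Step 3: S2 = 8064; w = -2; remainder = value at the root: -9*(-2)^2 + 2*(-2)^1 = (-36) + (-4) = -40; answer -40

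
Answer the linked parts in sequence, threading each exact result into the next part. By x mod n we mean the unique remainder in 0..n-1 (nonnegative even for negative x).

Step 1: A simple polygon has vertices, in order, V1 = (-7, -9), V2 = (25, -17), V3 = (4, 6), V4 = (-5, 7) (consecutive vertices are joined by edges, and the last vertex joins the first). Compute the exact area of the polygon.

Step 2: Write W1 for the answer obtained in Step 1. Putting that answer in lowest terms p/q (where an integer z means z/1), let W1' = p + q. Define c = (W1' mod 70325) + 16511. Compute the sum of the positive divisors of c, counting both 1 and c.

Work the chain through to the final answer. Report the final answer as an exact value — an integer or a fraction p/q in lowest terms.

Step 1: cross terms: (-7*-17 - 25*-9)=344, (25*6 - 4*-17)=218, (4*7 - -5*6)=58, (-5*-9 - -7*7)=94; twice the area = |714| = 714; area = 357; answer 357
Step 2: W1 = 357; threaded value p + q = 358; c = 16869; 16869 = 3 * 5623; sigma = (1 + 3) * (1 + 5623) = 4 * 5624 = 22496; answer 22496

22496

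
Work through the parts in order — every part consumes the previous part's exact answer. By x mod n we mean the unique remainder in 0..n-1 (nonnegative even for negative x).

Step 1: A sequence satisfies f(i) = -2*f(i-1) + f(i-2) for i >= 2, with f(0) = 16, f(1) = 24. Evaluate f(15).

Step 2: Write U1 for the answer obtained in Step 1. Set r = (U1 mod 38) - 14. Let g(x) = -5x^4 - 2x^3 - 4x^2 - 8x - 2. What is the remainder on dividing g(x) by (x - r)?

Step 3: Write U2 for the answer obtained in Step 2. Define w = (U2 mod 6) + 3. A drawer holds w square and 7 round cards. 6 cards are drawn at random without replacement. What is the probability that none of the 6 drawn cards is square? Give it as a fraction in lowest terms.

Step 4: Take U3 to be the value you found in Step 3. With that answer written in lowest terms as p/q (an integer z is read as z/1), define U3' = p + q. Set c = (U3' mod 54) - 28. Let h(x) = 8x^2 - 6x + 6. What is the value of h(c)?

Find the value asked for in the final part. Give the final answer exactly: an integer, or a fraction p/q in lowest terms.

4470

Step 1: f(2) = -2*(24) + 1*(16) = -32; iterating: f(2)=-32, f(3)=88, f(4)=-208, f(5)=504, f(6)=-1216, f(7)=2936, f(8)=-7088, f(9)=17112, f(10)=-41312, f(11)=99736, f(12)=-240784, f(13)=581304, f(14)=-1403392, f(15)=3388088; answer 3388088
Step 2: U1 = 3388088; r = -6; remainder = value at the root: -5*(-6)^4 - 2*(-6)^3 - 4*(-6)^2 - 8*(-6)^1 - 2 = (-6480) + (432) + (-144) + (48) + (-2) = -6146; answer -6146
Step 3: U2 = -6146; w = 7; total draws C(14,6) = 3003; favorable C(7,6) = 7; P = 1/429; answer 1/429
Step 4: U3 = 1/429; threaded value p + q = 430; c = 24; 8*(24)^2 - 6*(24)^1 + 6 = (4608) + (-144) + (6) = 4470; answer 4470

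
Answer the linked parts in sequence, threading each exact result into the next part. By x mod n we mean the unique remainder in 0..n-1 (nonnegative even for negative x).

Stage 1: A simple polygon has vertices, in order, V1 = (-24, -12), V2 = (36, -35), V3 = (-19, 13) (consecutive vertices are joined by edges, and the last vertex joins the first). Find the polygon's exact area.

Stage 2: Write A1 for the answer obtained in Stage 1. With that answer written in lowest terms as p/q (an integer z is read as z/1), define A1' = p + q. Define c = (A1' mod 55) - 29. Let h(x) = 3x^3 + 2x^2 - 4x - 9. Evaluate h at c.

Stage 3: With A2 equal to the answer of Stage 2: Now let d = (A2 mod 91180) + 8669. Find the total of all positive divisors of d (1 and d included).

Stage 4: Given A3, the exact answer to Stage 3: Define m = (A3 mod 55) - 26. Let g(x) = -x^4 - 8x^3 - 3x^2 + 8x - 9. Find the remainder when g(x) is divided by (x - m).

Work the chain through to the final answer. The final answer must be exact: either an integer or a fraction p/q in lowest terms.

Stage 1: cross terms: (-24*-35 - 36*-12)=1272, (36*13 - -19*-35)=-197, (-19*-12 - -24*13)=540; twice the area = |1615| = 1615; area = 1615/2; answer 1615/2
Stage 2: A1 = 1615/2; threaded value p + q = 1617; c = -7; 3*(-7)^3 + 2*(-7)^2 - 4*(-7)^1 - 9 = (-1029) + (98) + (28) + (-9) = -912; answer -912
Stage 3: A2 = -912; d = 98937; 98937 = 3^2 * 10993; sigma = (1 + 3 + 9) * (1 + 10993) = 13 * 10994 = 142922; answer 142922
Stage 4: A3 = 142922; m = 6; remainder = value at the root: -1*(6)^4 - 8*(6)^3 - 3*(6)^2 + 8*(6)^1 - 9 = (-1296) + (-1728) + (-108) + (48) + (-9) = -3093; answer -3093

-3093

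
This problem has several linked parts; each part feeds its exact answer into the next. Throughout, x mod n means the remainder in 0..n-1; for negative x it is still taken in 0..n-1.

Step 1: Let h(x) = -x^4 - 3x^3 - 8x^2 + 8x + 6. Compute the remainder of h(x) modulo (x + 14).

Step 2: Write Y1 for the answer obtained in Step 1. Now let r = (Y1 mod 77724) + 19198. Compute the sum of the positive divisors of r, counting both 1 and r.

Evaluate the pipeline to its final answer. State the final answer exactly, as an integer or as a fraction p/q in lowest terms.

Step 1: remainder = value at the root: -1*(-14)^4 - 3*(-14)^3 - 8*(-14)^2 + 8*(-14)^1 + 6 = (-38416) + (8232) + (-1568) + (-112) + (6) = -31858; answer -31858
Step 2: Y1 = -31858; r = 65064; 65064 = 2^3 * 3 * 2711; sigma = (1 + 2 + 4 + 8) * (1 + 3) * (1 + 2711) = 15 * 4 * 2712 = 162720; answer 162720

162720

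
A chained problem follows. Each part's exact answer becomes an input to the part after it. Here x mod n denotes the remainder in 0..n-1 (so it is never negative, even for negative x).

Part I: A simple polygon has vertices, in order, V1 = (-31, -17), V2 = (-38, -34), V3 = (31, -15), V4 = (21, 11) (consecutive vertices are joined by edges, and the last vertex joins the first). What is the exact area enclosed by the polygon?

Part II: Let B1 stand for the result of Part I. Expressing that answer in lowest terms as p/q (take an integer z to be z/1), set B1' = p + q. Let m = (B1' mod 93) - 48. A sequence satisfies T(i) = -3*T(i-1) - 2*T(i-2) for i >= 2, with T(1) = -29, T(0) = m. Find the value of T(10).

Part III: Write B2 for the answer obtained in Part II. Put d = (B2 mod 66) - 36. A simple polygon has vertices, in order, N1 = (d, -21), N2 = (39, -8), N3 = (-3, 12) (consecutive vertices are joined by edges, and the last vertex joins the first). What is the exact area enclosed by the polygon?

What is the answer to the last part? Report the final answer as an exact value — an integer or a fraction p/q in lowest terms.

Part I: cross terms: (-31*-34 - -38*-17)=408, (-38*-15 - 31*-34)=1624, (31*11 - 21*-15)=656, (21*-17 - -31*11)=-16; twice the area = |2672| = 2672; area = 1336; answer 1336
Part II: B1 = 1336; threaded value p + q = 1337; m = -13; T(2) = -3*(-29) - 2*(-13) = 113; iterating: T(2)=113, T(3)=-281, T(4)=617, T(5)=-1289, T(6)=2633, T(7)=-5321, T(8)=10697, T(9)=-21449, T(10)=42953; answer 42953
Part III: B2 = 42953; d = 17; cross terms: (17*-8 - 39*-21)=683, (39*12 - -3*-8)=444, (-3*-21 - 17*12)=-141; twice the area = |986| = 986; area = 493; answer 493

493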